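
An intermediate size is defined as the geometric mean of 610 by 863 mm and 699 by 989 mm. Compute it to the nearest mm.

653 × 924 mm

Short side: √(610 · 699) = √426390 ≈ 653.0 → 653 mm
Long side: √(863 · 989) = √853507 ≈ 923.9 → 924 mm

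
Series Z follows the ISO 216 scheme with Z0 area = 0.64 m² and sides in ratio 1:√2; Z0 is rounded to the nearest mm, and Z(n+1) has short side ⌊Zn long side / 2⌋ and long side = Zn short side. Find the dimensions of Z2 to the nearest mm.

Let Z0's short side be w mm. w · w√2 = 0.64 m² = 640,000 mm², so w ≈ 672.7 mm and w√2 ≈ 951.4 mm → Z0 = 673 × 951 mm.
Z1: ⌊951/2⌋ × 673 = 475 × 673 mm
Z2: ⌊673/2⌋ × 475 = 336 × 475 mm

336 × 475 mm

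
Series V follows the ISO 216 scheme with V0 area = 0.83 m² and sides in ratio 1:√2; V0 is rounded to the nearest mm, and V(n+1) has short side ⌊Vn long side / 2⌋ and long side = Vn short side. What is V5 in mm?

Let V0's short side be w mm. w · w√2 = 0.83 m² = 830,000 mm², so w ≈ 766.1 mm and w√2 ≈ 1083.4 mm → V0 = 766 × 1083 mm.
V1: ⌊1083/2⌋ × 766 = 541 × 766 mm
V2: ⌊766/2⌋ × 541 = 383 × 541 mm
V3: ⌊541/2⌋ × 383 = 270 × 383 mm
V4: ⌊383/2⌋ × 270 = 191 × 270 mm
V5: ⌊270/2⌋ × 191 = 135 × 191 mm

135 × 191 mm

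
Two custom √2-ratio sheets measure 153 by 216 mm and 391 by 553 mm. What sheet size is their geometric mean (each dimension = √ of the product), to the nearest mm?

Short side: √(153 · 391) = √59823 ≈ 244.6 → 245 mm
Long side: √(216 · 553) = √119448 ≈ 345.6 → 346 mm

245 × 346 mm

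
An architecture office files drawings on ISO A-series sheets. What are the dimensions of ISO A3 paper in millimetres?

A0 = 841 × 1189 mm (A0 has area 1 m², aspect 1:√2).
A1: ⌊1189/2⌋ × 841 = 594 × 841 mm
A2: ⌊841/2⌋ × 594 = 420 × 594 mm
A3: ⌊594/2⌋ × 420 = 297 × 420 mm

297 × 420 mm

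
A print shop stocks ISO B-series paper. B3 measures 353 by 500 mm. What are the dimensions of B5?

176 × 250 mm

B4: ⌊500/2⌋ × 353 = 250 × 353 mm
B5: ⌊353/2⌋ × 250 = 176 × 250 mm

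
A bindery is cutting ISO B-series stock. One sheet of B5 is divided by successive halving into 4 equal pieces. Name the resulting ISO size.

4 = 2^2, so 2 halving steps.
B5 → B6 → … → B7 after 2 steps.

B7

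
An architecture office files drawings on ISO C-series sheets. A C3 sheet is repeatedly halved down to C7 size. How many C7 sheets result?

Each ISO step halves the sheet: 1 × C3 → 2 × C4 → 4 × C5 → 8 × C6 → …
From C3 to C7 is 4 halving steps: 2^4 = 16.

16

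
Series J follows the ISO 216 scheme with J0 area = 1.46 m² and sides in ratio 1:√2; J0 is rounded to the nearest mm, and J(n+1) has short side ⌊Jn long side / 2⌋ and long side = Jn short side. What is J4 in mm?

Let J0's short side be w mm. w · w√2 = 1.46 m² = 1,460,000 mm², so w ≈ 1016.1 mm and w√2 ≈ 1436.9 mm → J0 = 1016 × 1437 mm.
J1: ⌊1437/2⌋ × 1016 = 718 × 1016 mm
J2: ⌊1016/2⌋ × 718 = 508 × 718 mm
J3: ⌊718/2⌋ × 508 = 359 × 508 mm
J4: ⌊508/2⌋ × 359 = 254 × 359 mm

254 × 359 mm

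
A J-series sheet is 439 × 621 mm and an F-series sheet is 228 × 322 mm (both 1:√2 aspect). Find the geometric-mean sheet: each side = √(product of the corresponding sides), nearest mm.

316 × 447 mm

Short side: √(439 · 228) = √100092 ≈ 316.4 → 316 mm
Long side: √(621 · 322) = √199962 ≈ 447.2 → 447 mm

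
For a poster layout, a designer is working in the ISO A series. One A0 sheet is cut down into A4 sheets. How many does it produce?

16

Each ISO step halves the sheet: 1 × A0 → 2 × A1 → 4 × A2 → 8 × A3 → …
From A0 to A4 is 4 halving steps: 2^4 = 16.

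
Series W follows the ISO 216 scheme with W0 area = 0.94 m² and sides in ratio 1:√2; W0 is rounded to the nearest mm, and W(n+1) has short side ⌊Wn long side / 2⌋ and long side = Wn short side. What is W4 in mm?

203 × 288 mm

Let W0's short side be w mm. w · w√2 = 0.94 m² = 940,000 mm², so w ≈ 815.3 mm and w√2 ≈ 1153.0 mm → W0 = 815 × 1153 mm.
W1: ⌊1153/2⌋ × 815 = 576 × 815 mm
W2: ⌊815/2⌋ × 576 = 407 × 576 mm
W3: ⌊576/2⌋ × 407 = 288 × 407 mm
W4: ⌊407/2⌋ × 288 = 203 × 288 mm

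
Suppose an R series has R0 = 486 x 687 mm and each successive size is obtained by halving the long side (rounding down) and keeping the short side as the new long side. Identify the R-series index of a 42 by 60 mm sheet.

R7

R0: 486 × 687 mm
R1: 343 × 486 mm
R2: 243 × 343 mm
R3: 171 × 243 mm
R4: 121 × 171 mm
R5: 85 × 121 mm
R6: 60 × 85 mm
R7: 42 × 60 mm
R8: 30 × 42 mm
→ matches R7.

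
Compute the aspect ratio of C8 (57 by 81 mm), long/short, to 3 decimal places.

81 / 57 = 1.421
ISO 216 targets √2 ≈ 1.414; the +0.007 deviation is from mm rounding.

1.421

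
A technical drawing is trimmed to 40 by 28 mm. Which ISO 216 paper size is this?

Aspect ratio 40/28 ≈ 1.429 — close to the ISO √2 ≈ 1.414.
In the C-series (envelope sizes, between A and B): C10 = 28 × 40 mm.

C10 (28 × 40 mm)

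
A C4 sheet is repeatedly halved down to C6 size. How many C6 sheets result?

4

Each ISO step halves the sheet: 1 × C4 → 2 × C5 → 4 × C6
From C4 to C6 is 2 halving steps: 2^2 = 4.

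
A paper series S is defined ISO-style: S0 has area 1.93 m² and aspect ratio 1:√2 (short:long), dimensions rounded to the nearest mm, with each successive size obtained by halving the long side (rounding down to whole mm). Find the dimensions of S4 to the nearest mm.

292 × 413 mm

Let S0's short side be w mm. w · w√2 = 1.93 m² = 1,930,000 mm², so w ≈ 1168.2 mm and w√2 ≈ 1652.1 mm → S0 = 1168 × 1652 mm.
S1: ⌊1652/2⌋ × 1168 = 826 × 1168 mm
S2: ⌊1168/2⌋ × 826 = 584 × 826 mm
S3: ⌊826/2⌋ × 584 = 413 × 584 mm
S4: ⌊584/2⌋ × 413 = 292 × 413 mm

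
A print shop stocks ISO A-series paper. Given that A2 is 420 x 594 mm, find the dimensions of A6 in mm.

105 × 148 mm

A3: ⌊594/2⌋ × 420 = 297 × 420 mm
A4: ⌊420/2⌋ × 297 = 210 × 297 mm
A5: ⌊297/2⌋ × 210 = 148 × 210 mm
A6: ⌊210/2⌋ × 148 = 105 × 148 mm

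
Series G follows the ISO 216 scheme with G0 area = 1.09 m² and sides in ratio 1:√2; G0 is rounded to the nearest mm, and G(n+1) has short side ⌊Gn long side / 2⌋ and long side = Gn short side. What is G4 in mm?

Let G0's short side be w mm. w · w√2 = 1.09 m² = 1,090,000 mm², so w ≈ 877.9 mm and w√2 ≈ 1241.6 mm → G0 = 878 × 1242 mm.
G1: ⌊1242/2⌋ × 878 = 621 × 878 mm
G2: ⌊878/2⌋ × 621 = 439 × 621 mm
G3: ⌊621/2⌋ × 439 = 310 × 439 mm
G4: ⌊439/2⌋ × 310 = 219 × 310 mm

219 × 310 mm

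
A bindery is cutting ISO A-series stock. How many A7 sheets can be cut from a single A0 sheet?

Each ISO step halves the sheet: 1 × A0 → 2 × A1 → 4 × A2 → 8 × A3 → …
From A0 to A7 is 7 halving steps: 2^7 = 128.

128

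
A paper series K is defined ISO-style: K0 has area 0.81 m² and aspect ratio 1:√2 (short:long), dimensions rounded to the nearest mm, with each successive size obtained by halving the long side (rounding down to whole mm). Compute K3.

Let K0's short side be w mm. w · w√2 = 0.81 m² = 810,000 mm², so w ≈ 756.8 mm and w√2 ≈ 1070.3 mm → K0 = 757 × 1070 mm.
K1: ⌊1070/2⌋ × 757 = 535 × 757 mm
K2: ⌊757/2⌋ × 535 = 378 × 535 mm
K3: ⌊535/2⌋ × 378 = 267 × 378 mm

267 × 378 mm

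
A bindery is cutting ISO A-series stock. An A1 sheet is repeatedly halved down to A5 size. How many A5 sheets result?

A1 = 594 × 841 mm; A5 = 148 × 210 mm.
Each halving step doubles the count; 4 steps from A1 to A5.
2^4 = 16.

16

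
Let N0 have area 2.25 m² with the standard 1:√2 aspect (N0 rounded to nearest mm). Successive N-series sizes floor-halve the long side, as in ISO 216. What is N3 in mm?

Let N0's short side be w mm. w · w√2 = 2.25 m² = 2,250,000 mm², so w ≈ 1261.3 mm and w√2 ≈ 1783.8 mm → N0 = 1261 × 1784 mm.
N1: ⌊1784/2⌋ × 1261 = 892 × 1261 mm
N2: ⌊1261/2⌋ × 892 = 630 × 892 mm
N3: ⌊892/2⌋ × 630 = 446 × 630 mm

446 × 630 mm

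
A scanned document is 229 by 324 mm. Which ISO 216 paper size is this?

Aspect ratio 324/229 ≈ 1.415 — close to the ISO √2 ≈ 1.414.
In the C-series (envelope sizes, between A and B): C4 = 229 × 324 mm.

C4 (229 × 324 mm)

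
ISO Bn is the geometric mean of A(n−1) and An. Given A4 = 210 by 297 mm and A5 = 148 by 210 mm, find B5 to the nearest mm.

Short side: √(210 · 148) = √31080 ≈ 176.3 → 176 mm
Long side: √(297 · 210) = √62370 ≈ 249.7 → 250 mm

176 × 250 mm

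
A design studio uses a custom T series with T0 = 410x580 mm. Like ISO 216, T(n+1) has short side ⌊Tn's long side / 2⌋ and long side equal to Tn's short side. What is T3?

145 × 205 mm

T1: ⌊580/2⌋ × 410 = 290 × 410 mm
T2: ⌊410/2⌋ × 290 = 205 × 290 mm
T3: ⌊290/2⌋ × 205 = 145 × 205 mm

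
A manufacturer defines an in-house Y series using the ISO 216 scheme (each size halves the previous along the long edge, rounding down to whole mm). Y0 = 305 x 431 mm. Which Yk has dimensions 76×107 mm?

Y0: 305 × 431 mm
Y1: 215 × 305 mm
Y2: 152 × 215 mm
Y3: 107 × 152 mm
Y4: 76 × 107 mm
Y5: 53 × 76 mm
→ matches Y4.

Y4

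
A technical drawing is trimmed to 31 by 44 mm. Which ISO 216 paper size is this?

B10 (31 × 44 mm)

Aspect ratio 44/31 ≈ 1.419 — close to the ISO √2 ≈ 1.414.
In the B-series (B0 = 1000 × 1414 mm): B10 = 31 × 44 mm.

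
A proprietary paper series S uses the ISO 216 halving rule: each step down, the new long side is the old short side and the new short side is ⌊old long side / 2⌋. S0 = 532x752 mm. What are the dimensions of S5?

94 × 133 mm

S1: ⌊752/2⌋ × 532 = 376 × 532 mm
S2: ⌊532/2⌋ × 376 = 266 × 376 mm
S3: ⌊376/2⌋ × 266 = 188 × 266 mm
S4: ⌊266/2⌋ × 188 = 133 × 188 mm
S5: ⌊188/2⌋ × 133 = 94 × 133 mm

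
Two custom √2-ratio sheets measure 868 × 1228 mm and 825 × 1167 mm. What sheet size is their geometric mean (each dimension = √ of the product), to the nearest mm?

Short side: √(868 · 825) = √716100 ≈ 846.2 → 846 mm
Long side: √(1228 · 1167) = √1433076 ≈ 1197.1 → 1197 mm

846 × 1197 mm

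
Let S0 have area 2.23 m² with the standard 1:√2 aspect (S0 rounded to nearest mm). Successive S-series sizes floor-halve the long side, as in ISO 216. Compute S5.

Let S0's short side be w mm. w · w√2 = 2.23 m² = 2,230,000 mm², so w ≈ 1255.7 mm and w√2 ≈ 1775.9 mm → S0 = 1256 × 1776 mm.
S1: ⌊1776/2⌋ × 1256 = 888 × 1256 mm
S2: ⌊1256/2⌋ × 888 = 628 × 888 mm
S3: ⌊888/2⌋ × 628 = 444 × 628 mm
S4: ⌊628/2⌋ × 444 = 314 × 444 mm
S5: ⌊444/2⌋ × 314 = 222 × 314 mm

222 × 314 mm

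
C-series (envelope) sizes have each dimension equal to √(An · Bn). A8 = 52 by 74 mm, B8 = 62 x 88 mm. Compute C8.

Short side: √(52 · 62) = √3224 ≈ 56.8 → 57 mm
Long side: √(74 · 88) = √6512 ≈ 80.7 → 81 mm

57 × 81 mm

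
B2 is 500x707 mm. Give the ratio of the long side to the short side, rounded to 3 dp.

707 / 500 = 1.414
Matches √2 ≈ 1.414 — the ISO 216 defining ratio.

1.414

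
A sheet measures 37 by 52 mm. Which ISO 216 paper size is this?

Aspect ratio 52/37 ≈ 1.405 — close to the ISO √2 ≈ 1.414.
In the A-series (A0 area = 1 m²): A9 = 37 × 52 mm.

A9 (37 × 52 mm)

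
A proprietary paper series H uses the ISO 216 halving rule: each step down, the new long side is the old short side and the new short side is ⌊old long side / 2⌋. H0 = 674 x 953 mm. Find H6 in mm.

H1 = 476 × 674 mm (from H0 by 1 halving).
H2: ⌊674/2⌋ × 476 = 337 × 476 mm
H3: ⌊476/2⌋ × 337 = 238 × 337 mm
H4: ⌊337/2⌋ × 238 = 168 × 238 mm
H5: ⌊238/2⌋ × 168 = 119 × 168 mm
H6: ⌊168/2⌋ × 119 = 84 × 119 mm

84 × 119 mm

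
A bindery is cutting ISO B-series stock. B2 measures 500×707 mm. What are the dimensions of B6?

125 × 176 mm

B3: ⌊707/2⌋ × 500 = 353 × 500 mm
B4: ⌊500/2⌋ × 353 = 250 × 353 mm
B5: ⌊353/2⌋ × 250 = 176 × 250 mm
B6: ⌊250/2⌋ × 176 = 125 × 176 mm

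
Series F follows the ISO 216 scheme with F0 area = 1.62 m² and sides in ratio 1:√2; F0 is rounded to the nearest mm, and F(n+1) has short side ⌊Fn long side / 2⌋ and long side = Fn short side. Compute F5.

Let F0's short side be w mm. w · w√2 = 1.62 m² = 1,620,000 mm², so w ≈ 1070.3 mm and w√2 ≈ 1513.6 mm → F0 = 1070 × 1514 mm.
F1: ⌊1514/2⌋ × 1070 = 757 × 1070 mm
F2: ⌊1070/2⌋ × 757 = 535 × 757 mm
F3: ⌊757/2⌋ × 535 = 378 × 535 mm
F4: ⌊535/2⌋ × 378 = 267 × 378 mm
F5: ⌊378/2⌋ × 267 = 189 × 267 mm

189 × 267 mm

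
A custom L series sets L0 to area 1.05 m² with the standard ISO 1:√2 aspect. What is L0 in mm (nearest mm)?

862 × 1219 mm

Let the short side be w mm. Then w · w√2 = 1.05 m² = 1,050,000 mm².
w² = 1,050,000/√2, so w ≈ 861.7 mm; long side = w√2 ≈ 1218.6 mm.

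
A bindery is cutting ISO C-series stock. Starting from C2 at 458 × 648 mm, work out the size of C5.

C3: ⌊648/2⌋ × 458 = 324 × 458 mm
C4: ⌊458/2⌋ × 324 = 229 × 324 mm
C5: ⌊324/2⌋ × 229 = 162 × 229 mm

162 × 229 mm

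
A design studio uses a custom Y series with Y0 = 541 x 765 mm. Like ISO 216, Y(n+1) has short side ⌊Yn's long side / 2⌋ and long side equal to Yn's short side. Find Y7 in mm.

47 × 67 mm

Y1 = 382 × 541 mm (from Y0 by 1 halving).
Y2: ⌊541/2⌋ × 382 = 270 × 382 mm
Y3: ⌊382/2⌋ × 270 = 191 × 270 mm
Y4: ⌊270/2⌋ × 191 = 135 × 191 mm
Y5: ⌊191/2⌋ × 135 = 95 × 135 mm
Y6: ⌊135/2⌋ × 95 = 67 × 95 mm
Y7: ⌊95/2⌋ × 67 = 47 × 67 mm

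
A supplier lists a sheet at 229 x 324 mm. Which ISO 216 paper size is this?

Aspect ratio 324/229 ≈ 1.415 — close to the ISO √2 ≈ 1.414.
In the C-series (envelope sizes, between A and B): C4 = 229 × 324 mm.

C4 (229 × 324 mm)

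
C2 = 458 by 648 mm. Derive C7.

C3: ⌊648/2⌋ × 458 = 324 × 458 mm
C4: ⌊458/2⌋ × 324 = 229 × 324 mm
C5: ⌊324/2⌋ × 229 = 162 × 229 mm
C6: ⌊229/2⌋ × 162 = 114 × 162 mm
C7: ⌊162/2⌋ × 114 = 81 × 114 mm

81 × 114 mm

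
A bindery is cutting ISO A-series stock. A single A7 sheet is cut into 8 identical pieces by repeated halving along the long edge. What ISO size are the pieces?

A10

8 = 2^3, so 3 halving steps.
A7 → A8 → … → A10 after 3 steps.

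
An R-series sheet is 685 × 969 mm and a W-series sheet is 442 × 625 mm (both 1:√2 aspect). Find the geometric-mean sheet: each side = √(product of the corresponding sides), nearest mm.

550 × 778 mm

Short side: √(685 · 442) = √302770 ≈ 550.2 → 550 mm
Long side: √(969 · 625) = √605625 ≈ 778.2 → 778 mm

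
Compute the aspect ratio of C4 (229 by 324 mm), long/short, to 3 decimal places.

1.415

324 / 229 = 1.415
Matches √2 ≈ 1.414 — the ISO 216 defining ratio.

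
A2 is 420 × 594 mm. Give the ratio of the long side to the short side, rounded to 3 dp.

594 / 420 = 1.414
Matches √2 ≈ 1.414 — the ISO 216 defining ratio.

1.414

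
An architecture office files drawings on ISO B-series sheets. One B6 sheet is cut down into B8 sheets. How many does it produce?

4

Each ISO step halves the sheet: 1 × B6 → 2 × B7 → 4 × B8
From B6 to B8 is 2 halving steps: 2^2 = 4.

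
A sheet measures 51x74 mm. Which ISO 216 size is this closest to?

A8 (52 × 74 mm)

Aspect ratio 74/51 ≈ 1.451 (ISO target is √2 ≈ 1.414).
In the A-series (A0 area = 1 m²): A8 = 52 × 74 mm.
Off by 1 mm total — nearest standard size.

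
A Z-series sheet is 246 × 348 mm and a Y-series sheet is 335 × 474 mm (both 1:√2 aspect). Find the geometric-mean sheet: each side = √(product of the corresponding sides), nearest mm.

287 × 406 mm

Short side: √(246 · 335) = √82410 ≈ 287.1 → 287 mm
Long side: √(348 · 474) = √164952 ≈ 406.1 → 406 mm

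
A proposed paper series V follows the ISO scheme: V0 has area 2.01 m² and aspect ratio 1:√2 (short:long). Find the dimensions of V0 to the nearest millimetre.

Let the short side be w mm. Then w · w√2 = 2.01 m² = 2,010,000 mm².
w² = 2,010,000/√2, so w ≈ 1192.2 mm; long side = w√2 ≈ 1686.0 mm.

1192 × 1686 mm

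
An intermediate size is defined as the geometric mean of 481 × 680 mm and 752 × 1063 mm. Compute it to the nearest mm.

Short side: √(481 · 752) = √361712 ≈ 601.4 → 601 mm
Long side: √(680 · 1063) = √722840 ≈ 850.2 → 850 mm

601 × 850 mm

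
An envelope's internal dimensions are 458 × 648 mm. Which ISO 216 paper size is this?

Aspect ratio 648/458 ≈ 1.415 — close to the ISO √2 ≈ 1.414.
In the C-series (envelope sizes, between A and B): C2 = 458 × 648 mm.

C2 (458 × 648 mm)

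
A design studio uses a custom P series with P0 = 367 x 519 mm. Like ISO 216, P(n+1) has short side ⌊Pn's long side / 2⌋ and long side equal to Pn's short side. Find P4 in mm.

91 × 129 mm

P1: ⌊519/2⌋ × 367 = 259 × 367 mm
P2: ⌊367/2⌋ × 259 = 183 × 259 mm
P3: ⌊259/2⌋ × 183 = 129 × 183 mm
P4: ⌊183/2⌋ × 129 = 91 × 129 mm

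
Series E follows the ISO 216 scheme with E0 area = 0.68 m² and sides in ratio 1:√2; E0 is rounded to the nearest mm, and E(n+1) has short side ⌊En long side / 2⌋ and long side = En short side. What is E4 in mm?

173 × 245 mm

Let E0's short side be w mm. w · w√2 = 0.68 m² = 680,000 mm², so w ≈ 693.4 mm and w√2 ≈ 980.6 mm → E0 = 693 × 981 mm.
E1: ⌊981/2⌋ × 693 = 490 × 693 mm
E2: ⌊693/2⌋ × 490 = 346 × 490 mm
E3: ⌊490/2⌋ × 346 = 245 × 346 mm
E4: ⌊346/2⌋ × 245 = 173 × 245 mm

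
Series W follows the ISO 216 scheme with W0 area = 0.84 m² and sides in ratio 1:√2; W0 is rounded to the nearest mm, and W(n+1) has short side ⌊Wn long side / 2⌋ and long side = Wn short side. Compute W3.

272 × 385 mm

Let W0's short side be w mm. w · w√2 = 0.84 m² = 840,000 mm², so w ≈ 770.7 mm and w√2 ≈ 1089.9 mm → W0 = 771 × 1090 mm.
W1: ⌊1090/2⌋ × 771 = 545 × 771 mm
W2: ⌊771/2⌋ × 545 = 385 × 545 mm
W3: ⌊545/2⌋ × 385 = 272 × 385 mm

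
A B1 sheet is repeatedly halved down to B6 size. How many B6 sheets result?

32

Each ISO step halves the sheet: 1 × B1 → 2 × B2 → 4 × B3 → 8 × B4 → …
From B1 to B6 is 5 halving steps: 2^5 = 32.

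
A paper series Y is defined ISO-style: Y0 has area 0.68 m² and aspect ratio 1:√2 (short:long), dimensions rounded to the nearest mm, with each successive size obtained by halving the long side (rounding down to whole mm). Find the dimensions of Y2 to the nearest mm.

Let Y0's short side be w mm. w · w√2 = 0.68 m² = 680,000 mm², so w ≈ 693.4 mm and w√2 ≈ 980.6 mm → Y0 = 693 × 981 mm.
Y1: ⌊981/2⌋ × 693 = 490 × 693 mm
Y2: ⌊693/2⌋ × 490 = 346 × 490 mm

346 × 490 mm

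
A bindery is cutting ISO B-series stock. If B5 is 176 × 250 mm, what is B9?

B6: ⌊250/2⌋ × 176 = 125 × 176 mm
B7: ⌊176/2⌋ × 125 = 88 × 125 mm
B8: ⌊125/2⌋ × 88 = 62 × 88 mm
B9: ⌊88/2⌋ × 62 = 44 × 62 mm

44 × 62 mm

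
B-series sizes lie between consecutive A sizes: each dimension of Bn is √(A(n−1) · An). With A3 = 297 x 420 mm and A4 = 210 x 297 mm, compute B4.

Short side: √(297 · 210) = √62370 ≈ 249.7 → 250 mm
Long side: √(420 · 297) = √124740 ≈ 353.2 → 353 mm

250 × 353 mm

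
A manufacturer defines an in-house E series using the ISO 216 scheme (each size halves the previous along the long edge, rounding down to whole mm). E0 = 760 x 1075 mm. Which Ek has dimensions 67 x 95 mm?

E0: 760 × 1075 mm
E1: 537 × 760 mm
E2: 380 × 537 mm
E3: 268 × 380 mm
E4: 190 × 268 mm
E5: 134 × 190 mm
E6: 95 × 134 mm
E7: 67 × 95 mm
E8: 47 × 67 mm
→ matches E7.

E7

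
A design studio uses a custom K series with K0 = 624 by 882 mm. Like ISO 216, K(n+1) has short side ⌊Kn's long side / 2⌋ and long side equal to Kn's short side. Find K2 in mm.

312 × 441 mm

K1: ⌊882/2⌋ × 624 = 441 × 624 mm
K2: ⌊624/2⌋ × 441 = 312 × 441 mm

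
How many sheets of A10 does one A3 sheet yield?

Each ISO step halves the sheet: 1 × A3 → 2 × A4 → 4 × A5 → 8 × A6 → …
From A3 to A10 is 7 halving steps: 2^7 = 128.

128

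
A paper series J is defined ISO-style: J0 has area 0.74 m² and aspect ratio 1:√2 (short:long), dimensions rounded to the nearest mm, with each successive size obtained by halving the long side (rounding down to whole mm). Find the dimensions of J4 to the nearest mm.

180 × 255 mm

Let J0's short side be w mm. w · w√2 = 0.74 m² = 740,000 mm², so w ≈ 723.4 mm and w√2 ≈ 1023.0 mm → J0 = 723 × 1023 mm.
J1: ⌊1023/2⌋ × 723 = 511 × 723 mm
J2: ⌊723/2⌋ × 511 = 361 × 511 mm
J3: ⌊511/2⌋ × 361 = 255 × 361 mm
J4: ⌊361/2⌋ × 255 = 180 × 255 mm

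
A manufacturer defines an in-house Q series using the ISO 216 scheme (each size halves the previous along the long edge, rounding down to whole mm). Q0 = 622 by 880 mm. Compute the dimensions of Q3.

220 × 311 mm

Q1: ⌊880/2⌋ × 622 = 440 × 622 mm
Q2: ⌊622/2⌋ × 440 = 311 × 440 mm
Q3: ⌊440/2⌋ × 311 = 220 × 311 mm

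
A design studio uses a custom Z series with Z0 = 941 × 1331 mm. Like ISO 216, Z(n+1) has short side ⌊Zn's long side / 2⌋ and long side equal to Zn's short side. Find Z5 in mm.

Z1: ⌊1331/2⌋ × 941 = 665 × 941 mm
Z2: ⌊941/2⌋ × 665 = 470 × 665 mm
Z3: ⌊665/2⌋ × 470 = 332 × 470 mm
Z4: ⌊470/2⌋ × 332 = 235 × 332 mm
Z5: ⌊332/2⌋ × 235 = 166 × 235 mm

166 × 235 mm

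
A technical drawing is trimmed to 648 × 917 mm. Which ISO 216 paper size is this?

Aspect ratio 917/648 ≈ 1.415 — close to the ISO √2 ≈ 1.414.
In the C-series (envelope sizes, between A and B): C1 = 648 × 917 mm.

C1 (648 × 917 mm)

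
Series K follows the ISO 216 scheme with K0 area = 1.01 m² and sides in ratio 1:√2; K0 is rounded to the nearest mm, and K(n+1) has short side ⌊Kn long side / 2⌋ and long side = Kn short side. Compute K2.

422 × 597 mm

Let K0's short side be w mm. w · w√2 = 1.01 m² = 1,010,000 mm², so w ≈ 845.1 mm and w√2 ≈ 1195.1 mm → K0 = 845 × 1195 mm.
K1: ⌊1195/2⌋ × 845 = 597 × 845 mm
K2: ⌊845/2⌋ × 597 = 422 × 597 mm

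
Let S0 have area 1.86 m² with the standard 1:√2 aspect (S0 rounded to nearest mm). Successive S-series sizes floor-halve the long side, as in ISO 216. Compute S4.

286 × 405 mm

Let S0's short side be w mm. w · w√2 = 1.86 m² = 1,860,000 mm², so w ≈ 1146.8 mm and w√2 ≈ 1621.9 mm → S0 = 1147 × 1622 mm.
S1: ⌊1622/2⌋ × 1147 = 811 × 1147 mm
S2: ⌊1147/2⌋ × 811 = 573 × 811 mm
S3: ⌊811/2⌋ × 573 = 405 × 573 mm
S4: ⌊573/2⌋ × 405 = 286 × 405 mm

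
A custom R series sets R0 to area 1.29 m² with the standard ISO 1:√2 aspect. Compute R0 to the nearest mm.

955 × 1351 mm

Let the short side be w mm. Then w · w√2 = 1.29 m² = 1,290,000 mm².
w² = 1,290,000/√2, so w ≈ 955.1 mm; long side = w√2 ≈ 1350.7 mm.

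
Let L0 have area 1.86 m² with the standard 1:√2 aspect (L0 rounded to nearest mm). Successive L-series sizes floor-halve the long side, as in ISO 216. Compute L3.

Let L0's short side be w mm. w · w√2 = 1.86 m² = 1,860,000 mm², so w ≈ 1146.8 mm and w√2 ≈ 1621.9 mm → L0 = 1147 × 1622 mm.
L1: ⌊1622/2⌋ × 1147 = 811 × 1147 mm
L2: ⌊1147/2⌋ × 811 = 573 × 811 mm
L3: ⌊811/2⌋ × 573 = 405 × 573 mm

405 × 573 mm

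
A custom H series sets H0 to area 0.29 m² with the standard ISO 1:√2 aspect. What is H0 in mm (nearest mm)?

Let the short side be w mm. Then w · w√2 = 0.29 m² = 290,000 mm².
w² = 290,000/√2, so w ≈ 452.8 mm; long side = w√2 ≈ 640.4 mm.

453 × 640 mm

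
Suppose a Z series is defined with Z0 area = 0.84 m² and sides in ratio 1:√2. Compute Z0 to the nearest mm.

771 × 1090 mm

Let the short side be w mm. Then w · w√2 = 0.84 m² = 840,000 mm².
w² = 840,000/√2, so w ≈ 770.7 mm; long side = w√2 ≈ 1089.9 mm.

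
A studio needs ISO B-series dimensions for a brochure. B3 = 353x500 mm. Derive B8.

B4: ⌊500/2⌋ × 353 = 250 × 353 mm
B5: ⌊353/2⌋ × 250 = 176 × 250 mm
B6: ⌊250/2⌋ × 176 = 125 × 176 mm
B7: ⌊176/2⌋ × 125 = 88 × 125 mm
B8: ⌊125/2⌋ × 88 = 62 × 88 mm

62 × 88 mm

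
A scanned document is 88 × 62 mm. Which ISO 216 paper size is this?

B8 (62 × 88 mm)

Aspect ratio 88/62 ≈ 1.419 — close to the ISO √2 ≈ 1.414.
In the B-series (B0 = 1000 × 1414 mm): B8 = 62 × 88 mm.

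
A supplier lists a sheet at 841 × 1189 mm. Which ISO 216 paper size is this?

Aspect ratio 1189/841 ≈ 1.414 — close to the ISO √2 ≈ 1.414.
In the A-series (A0 area = 1 m²): A0 = 841 × 1189 mm.

A0 (841 × 1189 mm)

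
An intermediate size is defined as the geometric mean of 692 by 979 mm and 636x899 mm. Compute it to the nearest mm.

663 × 938 mm

Short side: √(692 · 636) = √440112 ≈ 663.4 → 663 mm
Long side: √(979 · 899) = √880121 ≈ 938.1 → 938 mm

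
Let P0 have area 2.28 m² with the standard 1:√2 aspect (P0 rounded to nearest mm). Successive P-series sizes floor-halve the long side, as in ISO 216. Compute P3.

Let P0's short side be w mm. w · w√2 = 2.28 m² = 2,280,000 mm², so w ≈ 1269.7 mm and w√2 ≈ 1795.7 mm → P0 = 1270 × 1796 mm.
P1: ⌊1796/2⌋ × 1270 = 898 × 1270 mm
P2: ⌊1270/2⌋ × 898 = 635 × 898 mm
P3: ⌊898/2⌋ × 635 = 449 × 635 mm

449 × 635 mm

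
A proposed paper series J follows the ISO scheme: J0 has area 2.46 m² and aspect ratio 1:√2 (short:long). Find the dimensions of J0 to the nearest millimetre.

Let the short side be w mm. Then w · w√2 = 2.46 m² = 2,460,000 mm².
w² = 2,460,000/√2, so w ≈ 1318.9 mm; long side = w√2 ≈ 1865.2 mm.

1319 × 1865 mm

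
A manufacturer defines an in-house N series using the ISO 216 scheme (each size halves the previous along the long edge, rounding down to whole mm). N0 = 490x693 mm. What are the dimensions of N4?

N1: ⌊693/2⌋ × 490 = 346 × 490 mm
N2: ⌊490/2⌋ × 346 = 245 × 346 mm
N3: ⌊346/2⌋ × 245 = 173 × 245 mm
N4: ⌊245/2⌋ × 173 = 122 × 173 mm

122 × 173 mm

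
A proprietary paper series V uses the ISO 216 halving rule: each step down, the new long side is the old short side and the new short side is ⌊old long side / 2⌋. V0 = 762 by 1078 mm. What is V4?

V1 = 539 × 762 mm (from V0 by 1 halving).
V2: ⌊762/2⌋ × 539 = 381 × 539 mm
V3: ⌊539/2⌋ × 381 = 269 × 381 mm
V4: ⌊381/2⌋ × 269 = 190 × 269 mm

190 × 269 mm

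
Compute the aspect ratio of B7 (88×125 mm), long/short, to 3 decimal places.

125 / 88 = 1.420
ISO 216 targets √2 ≈ 1.414; the +0.006 deviation is from mm rounding.

1.420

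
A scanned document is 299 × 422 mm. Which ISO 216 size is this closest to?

Aspect ratio 422/299 ≈ 1.411 — close to the ISO √2 ≈ 1.414.
In the A-series (A0 area = 1 m²): A3 = 297 × 420 mm.
Off by 4 mm total — nearest standard size.

A3 (297 × 420 mm)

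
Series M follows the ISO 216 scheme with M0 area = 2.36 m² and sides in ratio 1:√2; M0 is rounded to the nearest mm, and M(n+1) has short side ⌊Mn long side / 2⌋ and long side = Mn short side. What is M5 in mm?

228 × 323 mm

Let M0's short side be w mm. w · w√2 = 2.36 m² = 2,360,000 mm², so w ≈ 1291.8 mm and w√2 ≈ 1826.9 mm → M0 = 1292 × 1827 mm.
M1: ⌊1827/2⌋ × 1292 = 913 × 1292 mm
M2: ⌊1292/2⌋ × 913 = 646 × 913 mm
M3: ⌊913/2⌋ × 646 = 456 × 646 mm
M4: ⌊646/2⌋ × 456 = 323 × 456 mm
M5: ⌊456/2⌋ × 323 = 228 × 323 mm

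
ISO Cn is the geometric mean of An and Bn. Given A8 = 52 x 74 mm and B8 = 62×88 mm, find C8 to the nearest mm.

Short side: √(52 · 62) = √3224 ≈ 56.8 → 57 mm
Long side: √(74 · 88) = √6512 ≈ 80.7 → 81 mm

57 × 81 mm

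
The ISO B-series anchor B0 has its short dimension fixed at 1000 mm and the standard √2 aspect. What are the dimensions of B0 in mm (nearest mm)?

Short side = 1000 mm; long side = 1000√2 ≈ 1414.2 mm.

1000 × 1414 mm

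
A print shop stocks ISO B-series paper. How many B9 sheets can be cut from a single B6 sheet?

8

Each ISO step halves the sheet: 1 × B6 → 2 × B7 → 4 × B8 → 8 × B9
From B6 to B9 is 3 halving steps: 2^3 = 8.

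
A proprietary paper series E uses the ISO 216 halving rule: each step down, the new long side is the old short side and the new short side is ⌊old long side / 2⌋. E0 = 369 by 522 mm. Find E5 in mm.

65 × 92 mm

E1: ⌊522/2⌋ × 369 = 261 × 369 mm
E2: ⌊369/2⌋ × 261 = 184 × 261 mm
E3: ⌊261/2⌋ × 184 = 130 × 184 mm
E4: ⌊184/2⌋ × 130 = 92 × 130 mm
E5: ⌊130/2⌋ × 92 = 65 × 92 mm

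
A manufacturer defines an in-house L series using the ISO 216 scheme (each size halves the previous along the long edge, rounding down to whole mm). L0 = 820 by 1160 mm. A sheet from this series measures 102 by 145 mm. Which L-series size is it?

L6

L0: 820 × 1160 mm
L1: 580 × 820 mm
L2: 410 × 580 mm
L3: 290 × 410 mm
L4: 205 × 290 mm
L5: 145 × 205 mm
L6: 102 × 145 mm
L7: 72 × 102 mm
→ matches L6.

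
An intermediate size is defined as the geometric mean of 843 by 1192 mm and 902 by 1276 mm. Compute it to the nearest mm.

Short side: √(843 · 902) = √760386 ≈ 872.0 → 872 mm
Long side: √(1192 · 1276) = √1520992 ≈ 1233.3 → 1233 mm

872 × 1233 mm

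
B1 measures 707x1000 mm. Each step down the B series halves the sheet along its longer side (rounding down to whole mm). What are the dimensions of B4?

250 × 353 mm

B2: ⌊1000/2⌋ × 707 = 500 × 707 mm
B3: ⌊707/2⌋ × 500 = 353 × 500 mm
B4: ⌊500/2⌋ × 353 = 250 × 353 mm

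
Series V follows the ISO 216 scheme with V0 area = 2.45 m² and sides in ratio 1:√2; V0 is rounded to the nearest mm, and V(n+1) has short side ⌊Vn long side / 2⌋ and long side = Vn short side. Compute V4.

329 × 465 mm

Let V0's short side be w mm. w · w√2 = 2.45 m² = 2,450,000 mm², so w ≈ 1316.2 mm and w√2 ≈ 1861.4 mm → V0 = 1316 × 1861 mm.
V1: ⌊1861/2⌋ × 1316 = 930 × 1316 mm
V2: ⌊1316/2⌋ × 930 = 658 × 930 mm
V3: ⌊930/2⌋ × 658 = 465 × 658 mm
V4: ⌊658/2⌋ × 465 = 329 × 465 mm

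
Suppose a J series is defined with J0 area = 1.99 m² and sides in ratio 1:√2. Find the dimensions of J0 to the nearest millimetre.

Let the short side be w mm. Then w · w√2 = 1.99 m² = 1,990,000 mm².
w² = 1,990,000/√2, so w ≈ 1186.2 mm; long side = w√2 ≈ 1677.6 mm.

1186 × 1678 mm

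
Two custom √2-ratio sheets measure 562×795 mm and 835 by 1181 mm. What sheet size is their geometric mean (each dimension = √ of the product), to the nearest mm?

685 × 969 mm

Short side: √(562 · 835) = √469270 ≈ 685.0 → 685 mm
Long side: √(795 · 1181) = √938895 ≈ 969.0 → 969 mm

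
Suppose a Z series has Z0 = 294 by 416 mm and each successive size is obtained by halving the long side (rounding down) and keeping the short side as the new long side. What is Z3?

Z1: ⌊416/2⌋ × 294 = 208 × 294 mm
Z2: ⌊294/2⌋ × 208 = 147 × 208 mm
Z3: ⌊208/2⌋ × 147 = 104 × 147 mm

104 × 147 mm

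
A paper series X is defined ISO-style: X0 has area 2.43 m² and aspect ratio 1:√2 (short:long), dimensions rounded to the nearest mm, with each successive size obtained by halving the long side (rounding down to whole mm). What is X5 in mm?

231 × 327 mm

Let X0's short side be w mm. w · w√2 = 2.43 m² = 2,430,000 mm², so w ≈ 1310.8 mm and w√2 ≈ 1853.8 mm → X0 = 1311 × 1854 mm.
X1: ⌊1854/2⌋ × 1311 = 927 × 1311 mm
X2: ⌊1311/2⌋ × 927 = 655 × 927 mm
X3: ⌊927/2⌋ × 655 = 463 × 655 mm
X4: ⌊655/2⌋ × 463 = 327 × 463 mm
X5: ⌊463/2⌋ × 327 = 231 × 327 mm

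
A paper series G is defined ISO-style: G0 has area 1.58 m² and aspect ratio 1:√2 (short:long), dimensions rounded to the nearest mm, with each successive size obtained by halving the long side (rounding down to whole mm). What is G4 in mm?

264 × 373 mm

Let G0's short side be w mm. w · w√2 = 1.58 m² = 1,580,000 mm², so w ≈ 1057.0 mm and w√2 ≈ 1494.8 mm → G0 = 1057 × 1495 mm.
G1: ⌊1495/2⌋ × 1057 = 747 × 1057 mm
G2: ⌊1057/2⌋ × 747 = 528 × 747 mm
G3: ⌊747/2⌋ × 528 = 373 × 528 mm
G4: ⌊528/2⌋ × 373 = 264 × 373 mm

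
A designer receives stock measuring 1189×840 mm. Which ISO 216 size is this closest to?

A0 (841 × 1189 mm)

Aspect ratio 1189/840 ≈ 1.415 — close to the ISO √2 ≈ 1.414.
In the A-series (A0 area = 1 m²): A0 = 841 × 1189 mm.
Off by 1 mm total — nearest standard size.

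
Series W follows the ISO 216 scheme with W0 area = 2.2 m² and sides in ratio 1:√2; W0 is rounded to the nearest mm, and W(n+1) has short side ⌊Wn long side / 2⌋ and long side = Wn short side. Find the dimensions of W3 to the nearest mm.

Let W0's short side be w mm. w · w√2 = 2.2 m² = 2,200,000 mm², so w ≈ 1247.3 mm and w√2 ≈ 1763.9 mm → W0 = 1247 × 1764 mm.
W1: ⌊1764/2⌋ × 1247 = 882 × 1247 mm
W2: ⌊1247/2⌋ × 882 = 623 × 882 mm
W3: ⌊882/2⌋ × 623 = 441 × 623 mm

441 × 623 mm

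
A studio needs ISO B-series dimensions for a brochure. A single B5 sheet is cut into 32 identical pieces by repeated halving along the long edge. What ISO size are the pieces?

B10

32 = 2^5, so 5 halving steps.
B5 → B6 → … → B10 after 5 steps.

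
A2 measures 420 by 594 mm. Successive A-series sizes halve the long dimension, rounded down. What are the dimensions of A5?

148 × 210 mm

A3: ⌊594/2⌋ × 420 = 297 × 420 mm
A4: ⌊420/2⌋ × 297 = 210 × 297 mm
A5: ⌊297/2⌋ × 210 = 148 × 210 mm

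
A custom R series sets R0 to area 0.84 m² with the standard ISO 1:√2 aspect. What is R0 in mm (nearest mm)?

Let the short side be w mm. Then w · w√2 = 0.84 m² = 840,000 mm².
w² = 840,000/√2, so w ≈ 770.7 mm; long side = w√2 ≈ 1089.9 mm.

771 × 1090 mm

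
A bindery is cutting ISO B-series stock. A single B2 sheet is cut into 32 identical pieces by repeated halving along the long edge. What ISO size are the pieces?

32 = 2^5, so 5 halving steps.
B2 → B3 → … → B7 after 5 steps.

B7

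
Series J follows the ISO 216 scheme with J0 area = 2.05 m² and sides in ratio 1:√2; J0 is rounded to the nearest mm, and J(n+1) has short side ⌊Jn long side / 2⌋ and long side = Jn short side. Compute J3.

425 × 602 mm

Let J0's short side be w mm. w · w√2 = 2.05 m² = 2,050,000 mm², so w ≈ 1204.0 mm and w√2 ≈ 1702.7 mm → J0 = 1204 × 1703 mm.
J1: ⌊1703/2⌋ × 1204 = 851 × 1204 mm
J2: ⌊1204/2⌋ × 851 = 602 × 851 mm
J3: ⌊851/2⌋ × 602 = 425 × 602 mm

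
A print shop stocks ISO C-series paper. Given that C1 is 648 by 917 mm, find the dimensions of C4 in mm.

C2: ⌊917/2⌋ × 648 = 458 × 648 mm
C3: ⌊648/2⌋ × 458 = 324 × 458 mm
C4: ⌊458/2⌋ × 324 = 229 × 324 mm

229 × 324 mm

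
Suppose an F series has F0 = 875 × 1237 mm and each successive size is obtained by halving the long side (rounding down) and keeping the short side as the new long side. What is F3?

F1: ⌊1237/2⌋ × 875 = 618 × 875 mm
F2: ⌊875/2⌋ × 618 = 437 × 618 mm
F3: ⌊618/2⌋ × 437 = 309 × 437 mm

309 × 437 mm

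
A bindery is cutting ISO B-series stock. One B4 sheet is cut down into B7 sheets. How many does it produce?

Each ISO step halves the sheet: 1 × B4 → 2 × B5 → 4 × B6 → 8 × B7
From B4 to B7 is 3 halving steps: 2^3 = 8.

8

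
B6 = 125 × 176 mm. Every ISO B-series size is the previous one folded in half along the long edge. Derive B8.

B7: ⌊176/2⌋ × 125 = 88 × 125 mm
B8: ⌊125/2⌋ × 88 = 62 × 88 mm

62 × 88 mm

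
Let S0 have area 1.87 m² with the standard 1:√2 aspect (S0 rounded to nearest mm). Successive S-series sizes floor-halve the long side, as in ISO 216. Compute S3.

Let S0's short side be w mm. w · w√2 = 1.87 m² = 1,870,000 mm², so w ≈ 1149.9 mm and w√2 ≈ 1626.2 mm → S0 = 1150 × 1626 mm.
S1: ⌊1626/2⌋ × 1150 = 813 × 1150 mm
S2: ⌊1150/2⌋ × 813 = 575 × 813 mm
S3: ⌊813/2⌋ × 575 = 406 × 575 mm

406 × 575 mm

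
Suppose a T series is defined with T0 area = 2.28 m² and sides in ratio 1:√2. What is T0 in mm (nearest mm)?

Let the short side be w mm. Then w · w√2 = 2.28 m² = 2,280,000 mm².
w² = 2,280,000/√2, so w ≈ 1269.7 mm; long side = w√2 ≈ 1795.7 mm.

1270 × 1796 mm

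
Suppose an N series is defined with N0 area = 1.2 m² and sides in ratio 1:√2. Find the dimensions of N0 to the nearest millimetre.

921 × 1303 mm

Let the short side be w mm. Then w · w√2 = 1.2 m² = 1,200,000 mm².
w² = 1,200,000/√2, so w ≈ 921.2 mm; long side = w√2 ≈ 1302.7 mm.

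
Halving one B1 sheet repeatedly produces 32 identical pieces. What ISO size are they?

32 = 2^5, so 5 halving steps.
B1 → B2 → … → B6 after 5 steps.

B6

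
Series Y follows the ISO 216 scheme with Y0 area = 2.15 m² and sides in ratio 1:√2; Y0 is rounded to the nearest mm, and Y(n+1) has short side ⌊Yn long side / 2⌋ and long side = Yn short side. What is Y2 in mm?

616 × 872 mm

Let Y0's short side be w mm. w · w√2 = 2.15 m² = 2,150,000 mm², so w ≈ 1233.0 mm and w√2 ≈ 1743.7 mm → Y0 = 1233 × 1744 mm.
Y1: ⌊1744/2⌋ × 1233 = 872 × 1233 mm
Y2: ⌊1233/2⌋ × 872 = 616 × 872 mm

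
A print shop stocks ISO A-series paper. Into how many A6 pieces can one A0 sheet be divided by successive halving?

64

Each ISO step halves the sheet: 1 × A0 → 2 × A1 → 4 × A2 → 8 × A3 → …
From A0 to A6 is 6 halving steps: 2^6 = 64.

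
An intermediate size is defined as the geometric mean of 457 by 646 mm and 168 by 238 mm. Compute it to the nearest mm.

277 × 392 mm

Short side: √(457 · 168) = √76776 ≈ 277.1 → 277 mm
Long side: √(646 · 238) = √153748 ≈ 392.1 → 392 mm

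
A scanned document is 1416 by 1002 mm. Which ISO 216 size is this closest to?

B0 (1000 × 1414 mm)

Aspect ratio 1416/1002 ≈ 1.413 — close to the ISO √2 ≈ 1.414.
In the B-series (B0 = 1000 × 1414 mm): B0 = 1000 × 1414 mm.
Off by 4 mm total — nearest standard size.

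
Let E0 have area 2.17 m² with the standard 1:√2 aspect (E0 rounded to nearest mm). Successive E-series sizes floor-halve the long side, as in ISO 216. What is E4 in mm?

Let E0's short side be w mm. w · w√2 = 2.17 m² = 2,170,000 mm², so w ≈ 1238.7 mm and w√2 ≈ 1751.8 mm → E0 = 1239 × 1752 mm.
E1: ⌊1752/2⌋ × 1239 = 876 × 1239 mm
E2: ⌊1239/2⌋ × 876 = 619 × 876 mm
E3: ⌊876/2⌋ × 619 = 438 × 619 mm
E4: ⌊619/2⌋ × 438 = 309 × 438 mm

309 × 438 mm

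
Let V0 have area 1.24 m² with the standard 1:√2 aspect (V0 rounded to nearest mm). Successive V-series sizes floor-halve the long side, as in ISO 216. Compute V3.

Let V0's short side be w mm. w · w√2 = 1.24 m² = 1,240,000 mm², so w ≈ 936.4 mm and w√2 ≈ 1324.2 mm → V0 = 936 × 1324 mm.
V1: ⌊1324/2⌋ × 936 = 662 × 936 mm
V2: ⌊936/2⌋ × 662 = 468 × 662 mm
V3: ⌊662/2⌋ × 468 = 331 × 468 mm

331 × 468 mm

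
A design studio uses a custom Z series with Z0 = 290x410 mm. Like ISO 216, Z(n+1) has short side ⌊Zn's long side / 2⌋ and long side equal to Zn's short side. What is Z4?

Z1: ⌊410/2⌋ × 290 = 205 × 290 mm
Z2: ⌊290/2⌋ × 205 = 145 × 205 mm
Z3: ⌊205/2⌋ × 145 = 102 × 145 mm
Z4: ⌊145/2⌋ × 102 = 72 × 102 mm

72 × 102 mm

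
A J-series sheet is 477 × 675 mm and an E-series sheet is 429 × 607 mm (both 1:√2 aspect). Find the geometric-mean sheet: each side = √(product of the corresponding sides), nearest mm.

452 × 640 mm

Short side: √(477 · 429) = √204633 ≈ 452.4 → 452 mm
Long side: √(675 · 607) = √409725 ≈ 640.1 → 640 mm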